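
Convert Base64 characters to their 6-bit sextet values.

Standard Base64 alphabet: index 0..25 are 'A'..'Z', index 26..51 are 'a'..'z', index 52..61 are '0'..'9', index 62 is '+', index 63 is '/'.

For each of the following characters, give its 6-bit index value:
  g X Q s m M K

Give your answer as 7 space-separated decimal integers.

Answer: 32 23 16 44 38 12 10

Derivation:
'g': a..z range, 26 + ord('g') − ord('a') = 32
'X': A..Z range, ord('X') − ord('A') = 23
'Q': A..Z range, ord('Q') − ord('A') = 16
's': a..z range, 26 + ord('s') − ord('a') = 44
'm': a..z range, 26 + ord('m') − ord('a') = 38
'M': A..Z range, ord('M') − ord('A') = 12
'K': A..Z range, ord('K') − ord('A') = 10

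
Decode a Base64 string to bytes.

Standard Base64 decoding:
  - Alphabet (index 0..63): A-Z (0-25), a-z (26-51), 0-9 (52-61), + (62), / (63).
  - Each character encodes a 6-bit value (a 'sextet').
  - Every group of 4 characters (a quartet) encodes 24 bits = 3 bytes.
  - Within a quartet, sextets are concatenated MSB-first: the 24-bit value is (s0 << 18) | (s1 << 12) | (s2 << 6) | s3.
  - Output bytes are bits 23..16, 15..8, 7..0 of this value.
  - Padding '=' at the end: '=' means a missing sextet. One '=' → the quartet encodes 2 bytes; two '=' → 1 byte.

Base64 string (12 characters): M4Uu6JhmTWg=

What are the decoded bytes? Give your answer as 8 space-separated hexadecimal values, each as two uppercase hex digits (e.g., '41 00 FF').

After char 0 ('M'=12): chars_in_quartet=1 acc=0xC bytes_emitted=0
After char 1 ('4'=56): chars_in_quartet=2 acc=0x338 bytes_emitted=0
After char 2 ('U'=20): chars_in_quartet=3 acc=0xCE14 bytes_emitted=0
After char 3 ('u'=46): chars_in_quartet=4 acc=0x33852E -> emit 33 85 2E, reset; bytes_emitted=3
After char 4 ('6'=58): chars_in_quartet=1 acc=0x3A bytes_emitted=3
After char 5 ('J'=9): chars_in_quartet=2 acc=0xE89 bytes_emitted=3
After char 6 ('h'=33): chars_in_quartet=3 acc=0x3A261 bytes_emitted=3
After char 7 ('m'=38): chars_in_quartet=4 acc=0xE89866 -> emit E8 98 66, reset; bytes_emitted=6
After char 8 ('T'=19): chars_in_quartet=1 acc=0x13 bytes_emitted=6
After char 9 ('W'=22): chars_in_quartet=2 acc=0x4D6 bytes_emitted=6
After char 10 ('g'=32): chars_in_quartet=3 acc=0x135A0 bytes_emitted=6
Padding '=': partial quartet acc=0x135A0 -> emit 4D 68; bytes_emitted=8

Answer: 33 85 2E E8 98 66 4D 68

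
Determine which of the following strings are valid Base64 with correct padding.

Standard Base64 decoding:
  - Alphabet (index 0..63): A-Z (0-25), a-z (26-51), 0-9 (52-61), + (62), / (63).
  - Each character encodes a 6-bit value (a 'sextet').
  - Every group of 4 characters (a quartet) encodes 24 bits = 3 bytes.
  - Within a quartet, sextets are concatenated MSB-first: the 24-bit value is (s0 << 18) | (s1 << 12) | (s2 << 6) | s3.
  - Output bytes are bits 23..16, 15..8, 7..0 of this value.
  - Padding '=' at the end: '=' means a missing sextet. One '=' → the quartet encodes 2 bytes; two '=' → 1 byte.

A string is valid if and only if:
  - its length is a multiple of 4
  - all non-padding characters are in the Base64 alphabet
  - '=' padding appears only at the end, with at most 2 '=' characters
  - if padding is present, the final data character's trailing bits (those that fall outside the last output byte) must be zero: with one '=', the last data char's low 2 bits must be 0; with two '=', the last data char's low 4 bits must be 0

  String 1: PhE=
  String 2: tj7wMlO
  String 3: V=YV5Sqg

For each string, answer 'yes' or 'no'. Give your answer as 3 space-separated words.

Answer: yes no no

Derivation:
String 1: 'PhE=' → valid
String 2: 'tj7wMlO' → invalid (len=7 not mult of 4)
String 3: 'V=YV5Sqg' → invalid (bad char(s): ['=']; '=' in middle)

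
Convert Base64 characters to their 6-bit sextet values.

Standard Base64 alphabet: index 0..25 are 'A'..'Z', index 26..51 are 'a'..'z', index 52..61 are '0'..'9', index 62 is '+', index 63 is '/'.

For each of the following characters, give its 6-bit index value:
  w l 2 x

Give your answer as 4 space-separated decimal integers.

'w': a..z range, 26 + ord('w') − ord('a') = 48
'l': a..z range, 26 + ord('l') − ord('a') = 37
'2': 0..9 range, 52 + ord('2') − ord('0') = 54
'x': a..z range, 26 + ord('x') − ord('a') = 49

Answer: 48 37 54 49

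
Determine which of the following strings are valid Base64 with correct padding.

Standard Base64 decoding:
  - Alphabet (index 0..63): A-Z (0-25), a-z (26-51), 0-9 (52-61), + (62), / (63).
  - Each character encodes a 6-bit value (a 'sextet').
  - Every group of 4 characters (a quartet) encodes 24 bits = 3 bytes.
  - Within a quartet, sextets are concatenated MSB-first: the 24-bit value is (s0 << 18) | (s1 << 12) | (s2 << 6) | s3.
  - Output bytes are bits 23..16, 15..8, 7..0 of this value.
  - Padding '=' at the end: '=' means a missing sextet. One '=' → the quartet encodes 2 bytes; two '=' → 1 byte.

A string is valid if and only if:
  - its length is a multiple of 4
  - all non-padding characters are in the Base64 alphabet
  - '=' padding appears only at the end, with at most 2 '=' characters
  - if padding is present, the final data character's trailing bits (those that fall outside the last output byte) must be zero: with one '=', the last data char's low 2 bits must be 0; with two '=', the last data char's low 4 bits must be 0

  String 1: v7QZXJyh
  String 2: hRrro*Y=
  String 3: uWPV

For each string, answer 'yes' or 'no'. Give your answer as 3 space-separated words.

String 1: 'v7QZXJyh' → valid
String 2: 'hRrro*Y=' → invalid (bad char(s): ['*'])
String 3: 'uWPV' → valid

Answer: yes no yes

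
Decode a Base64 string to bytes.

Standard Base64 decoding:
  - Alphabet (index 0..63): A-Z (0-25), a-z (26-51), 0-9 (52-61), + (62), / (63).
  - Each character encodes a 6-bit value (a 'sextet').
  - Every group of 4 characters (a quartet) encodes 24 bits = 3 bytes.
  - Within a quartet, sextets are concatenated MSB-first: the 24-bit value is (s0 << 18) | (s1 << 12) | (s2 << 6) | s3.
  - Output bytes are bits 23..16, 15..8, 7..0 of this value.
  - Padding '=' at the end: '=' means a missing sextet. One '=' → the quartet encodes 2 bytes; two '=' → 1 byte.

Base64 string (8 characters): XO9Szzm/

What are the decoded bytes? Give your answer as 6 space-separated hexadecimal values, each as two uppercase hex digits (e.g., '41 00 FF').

Answer: 5C EF 52 CF 39 BF

Derivation:
After char 0 ('X'=23): chars_in_quartet=1 acc=0x17 bytes_emitted=0
After char 1 ('O'=14): chars_in_quartet=2 acc=0x5CE bytes_emitted=0
After char 2 ('9'=61): chars_in_quartet=3 acc=0x173BD bytes_emitted=0
After char 3 ('S'=18): chars_in_quartet=4 acc=0x5CEF52 -> emit 5C EF 52, reset; bytes_emitted=3
After char 4 ('z'=51): chars_in_quartet=1 acc=0x33 bytes_emitted=3
After char 5 ('z'=51): chars_in_quartet=2 acc=0xCF3 bytes_emitted=3
After char 6 ('m'=38): chars_in_quartet=3 acc=0x33CE6 bytes_emitted=3
After char 7 ('/'=63): chars_in_quartet=4 acc=0xCF39BF -> emit CF 39 BF, reset; bytes_emitted=6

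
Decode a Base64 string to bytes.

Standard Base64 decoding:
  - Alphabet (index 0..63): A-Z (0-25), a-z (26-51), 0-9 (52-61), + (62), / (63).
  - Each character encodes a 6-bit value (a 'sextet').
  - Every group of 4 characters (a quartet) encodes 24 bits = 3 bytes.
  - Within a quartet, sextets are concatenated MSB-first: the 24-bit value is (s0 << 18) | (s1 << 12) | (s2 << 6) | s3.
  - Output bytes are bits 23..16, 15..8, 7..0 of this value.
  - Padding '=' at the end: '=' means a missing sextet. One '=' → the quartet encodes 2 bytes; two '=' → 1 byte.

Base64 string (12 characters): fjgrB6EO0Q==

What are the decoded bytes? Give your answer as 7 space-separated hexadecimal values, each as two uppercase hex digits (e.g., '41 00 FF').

Answer: 7E 38 2B 07 A1 0E D1

Derivation:
After char 0 ('f'=31): chars_in_quartet=1 acc=0x1F bytes_emitted=0
After char 1 ('j'=35): chars_in_quartet=2 acc=0x7E3 bytes_emitted=0
After char 2 ('g'=32): chars_in_quartet=3 acc=0x1F8E0 bytes_emitted=0
After char 3 ('r'=43): chars_in_quartet=4 acc=0x7E382B -> emit 7E 38 2B, reset; bytes_emitted=3
After char 4 ('B'=1): chars_in_quartet=1 acc=0x1 bytes_emitted=3
After char 5 ('6'=58): chars_in_quartet=2 acc=0x7A bytes_emitted=3
After char 6 ('E'=4): chars_in_quartet=3 acc=0x1E84 bytes_emitted=3
After char 7 ('O'=14): chars_in_quartet=4 acc=0x7A10E -> emit 07 A1 0E, reset; bytes_emitted=6
After char 8 ('0'=52): chars_in_quartet=1 acc=0x34 bytes_emitted=6
After char 9 ('Q'=16): chars_in_quartet=2 acc=0xD10 bytes_emitted=6
Padding '==': partial quartet acc=0xD10 -> emit D1; bytes_emitted=7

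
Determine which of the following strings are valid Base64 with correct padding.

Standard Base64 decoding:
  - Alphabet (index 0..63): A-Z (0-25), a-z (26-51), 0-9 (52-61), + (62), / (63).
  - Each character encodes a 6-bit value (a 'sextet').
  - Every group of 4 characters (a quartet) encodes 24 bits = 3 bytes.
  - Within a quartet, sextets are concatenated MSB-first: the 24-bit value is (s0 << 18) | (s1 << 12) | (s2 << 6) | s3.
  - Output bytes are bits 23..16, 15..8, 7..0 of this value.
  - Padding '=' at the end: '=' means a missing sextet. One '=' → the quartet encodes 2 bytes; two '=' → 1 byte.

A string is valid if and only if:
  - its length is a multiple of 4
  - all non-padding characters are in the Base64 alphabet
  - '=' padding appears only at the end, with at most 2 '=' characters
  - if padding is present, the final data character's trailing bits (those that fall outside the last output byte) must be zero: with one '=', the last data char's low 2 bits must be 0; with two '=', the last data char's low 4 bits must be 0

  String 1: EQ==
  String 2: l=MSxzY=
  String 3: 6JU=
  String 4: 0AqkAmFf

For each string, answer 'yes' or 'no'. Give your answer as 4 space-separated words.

String 1: 'EQ==' → valid
String 2: 'l=MSxzY=' → invalid (bad char(s): ['=']; '=' in middle)
String 3: '6JU=' → valid
String 4: '0AqkAmFf' → valid

Answer: yes no yes yes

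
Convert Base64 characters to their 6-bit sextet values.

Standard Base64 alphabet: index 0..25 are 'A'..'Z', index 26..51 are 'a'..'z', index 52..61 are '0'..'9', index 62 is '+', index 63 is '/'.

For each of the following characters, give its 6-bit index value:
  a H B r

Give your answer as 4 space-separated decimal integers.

Answer: 26 7 1 43

Derivation:
'a': a..z range, 26 + ord('a') − ord('a') = 26
'H': A..Z range, ord('H') − ord('A') = 7
'B': A..Z range, ord('B') − ord('A') = 1
'r': a..z range, 26 + ord('r') − ord('a') = 43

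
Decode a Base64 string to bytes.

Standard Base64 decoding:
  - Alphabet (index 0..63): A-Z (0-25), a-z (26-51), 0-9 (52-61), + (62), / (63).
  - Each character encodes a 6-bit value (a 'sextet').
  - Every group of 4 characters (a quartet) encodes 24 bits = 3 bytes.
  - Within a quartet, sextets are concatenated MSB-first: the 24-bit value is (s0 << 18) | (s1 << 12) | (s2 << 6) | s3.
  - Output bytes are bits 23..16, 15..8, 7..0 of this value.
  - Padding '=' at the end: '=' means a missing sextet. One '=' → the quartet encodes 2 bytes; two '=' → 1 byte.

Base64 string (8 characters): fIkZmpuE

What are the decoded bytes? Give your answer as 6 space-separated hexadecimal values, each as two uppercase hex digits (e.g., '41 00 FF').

Answer: 7C 89 19 9A 9B 84

Derivation:
After char 0 ('f'=31): chars_in_quartet=1 acc=0x1F bytes_emitted=0
After char 1 ('I'=8): chars_in_quartet=2 acc=0x7C8 bytes_emitted=0
After char 2 ('k'=36): chars_in_quartet=3 acc=0x1F224 bytes_emitted=0
After char 3 ('Z'=25): chars_in_quartet=4 acc=0x7C8919 -> emit 7C 89 19, reset; bytes_emitted=3
After char 4 ('m'=38): chars_in_quartet=1 acc=0x26 bytes_emitted=3
After char 5 ('p'=41): chars_in_quartet=2 acc=0x9A9 bytes_emitted=3
After char 6 ('u'=46): chars_in_quartet=3 acc=0x26A6E bytes_emitted=3
After char 7 ('E'=4): chars_in_quartet=4 acc=0x9A9B84 -> emit 9A 9B 84, reset; bytes_emitted=6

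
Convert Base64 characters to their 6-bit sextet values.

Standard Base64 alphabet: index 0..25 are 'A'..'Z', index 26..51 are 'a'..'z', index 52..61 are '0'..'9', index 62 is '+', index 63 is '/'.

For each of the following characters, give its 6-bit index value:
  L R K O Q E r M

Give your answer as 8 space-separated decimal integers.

Answer: 11 17 10 14 16 4 43 12

Derivation:
'L': A..Z range, ord('L') − ord('A') = 11
'R': A..Z range, ord('R') − ord('A') = 17
'K': A..Z range, ord('K') − ord('A') = 10
'O': A..Z range, ord('O') − ord('A') = 14
'Q': A..Z range, ord('Q') − ord('A') = 16
'E': A..Z range, ord('E') − ord('A') = 4
'r': a..z range, 26 + ord('r') − ord('a') = 43
'M': A..Z range, ord('M') − ord('A') = 12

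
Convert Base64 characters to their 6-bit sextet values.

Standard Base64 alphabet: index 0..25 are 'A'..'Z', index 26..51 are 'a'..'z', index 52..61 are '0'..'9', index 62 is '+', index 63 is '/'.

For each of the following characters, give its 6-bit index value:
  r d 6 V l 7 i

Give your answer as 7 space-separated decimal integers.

Answer: 43 29 58 21 37 59 34

Derivation:
'r': a..z range, 26 + ord('r') − ord('a') = 43
'd': a..z range, 26 + ord('d') − ord('a') = 29
'6': 0..9 range, 52 + ord('6') − ord('0') = 58
'V': A..Z range, ord('V') − ord('A') = 21
'l': a..z range, 26 + ord('l') − ord('a') = 37
'7': 0..9 range, 52 + ord('7') − ord('0') = 59
'i': a..z range, 26 + ord('i') − ord('a') = 34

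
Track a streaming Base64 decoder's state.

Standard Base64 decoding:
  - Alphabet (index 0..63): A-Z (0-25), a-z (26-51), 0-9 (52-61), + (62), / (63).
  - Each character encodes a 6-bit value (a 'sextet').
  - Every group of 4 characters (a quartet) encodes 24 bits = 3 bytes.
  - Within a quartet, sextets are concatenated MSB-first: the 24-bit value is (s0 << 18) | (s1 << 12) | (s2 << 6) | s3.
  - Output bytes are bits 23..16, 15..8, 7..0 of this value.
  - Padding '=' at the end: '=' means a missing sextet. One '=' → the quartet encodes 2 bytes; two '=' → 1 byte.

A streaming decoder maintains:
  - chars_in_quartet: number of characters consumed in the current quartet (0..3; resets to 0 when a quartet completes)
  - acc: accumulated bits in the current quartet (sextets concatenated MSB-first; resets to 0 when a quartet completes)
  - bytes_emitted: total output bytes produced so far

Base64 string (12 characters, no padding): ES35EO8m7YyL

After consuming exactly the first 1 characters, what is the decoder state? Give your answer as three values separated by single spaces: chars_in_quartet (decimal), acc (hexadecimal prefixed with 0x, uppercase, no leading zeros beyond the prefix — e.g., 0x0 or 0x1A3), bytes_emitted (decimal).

Answer: 1 0x4 0

Derivation:
After char 0 ('E'=4): chars_in_quartet=1 acc=0x4 bytes_emitted=0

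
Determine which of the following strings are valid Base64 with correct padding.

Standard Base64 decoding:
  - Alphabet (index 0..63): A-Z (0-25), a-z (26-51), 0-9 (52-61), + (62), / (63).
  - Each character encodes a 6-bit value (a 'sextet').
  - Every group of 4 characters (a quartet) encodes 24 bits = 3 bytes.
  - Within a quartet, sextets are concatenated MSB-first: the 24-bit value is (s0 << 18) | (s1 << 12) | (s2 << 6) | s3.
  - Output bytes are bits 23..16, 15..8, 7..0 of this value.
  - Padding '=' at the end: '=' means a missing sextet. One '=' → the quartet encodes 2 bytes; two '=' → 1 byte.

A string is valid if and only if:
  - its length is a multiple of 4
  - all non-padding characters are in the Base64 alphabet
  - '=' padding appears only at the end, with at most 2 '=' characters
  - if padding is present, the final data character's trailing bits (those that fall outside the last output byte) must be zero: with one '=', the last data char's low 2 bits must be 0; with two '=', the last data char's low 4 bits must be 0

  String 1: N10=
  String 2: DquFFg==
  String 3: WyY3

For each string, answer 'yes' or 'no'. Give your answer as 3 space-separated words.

Answer: yes yes yes

Derivation:
String 1: 'N10=' → valid
String 2: 'DquFFg==' → valid
String 3: 'WyY3' → valid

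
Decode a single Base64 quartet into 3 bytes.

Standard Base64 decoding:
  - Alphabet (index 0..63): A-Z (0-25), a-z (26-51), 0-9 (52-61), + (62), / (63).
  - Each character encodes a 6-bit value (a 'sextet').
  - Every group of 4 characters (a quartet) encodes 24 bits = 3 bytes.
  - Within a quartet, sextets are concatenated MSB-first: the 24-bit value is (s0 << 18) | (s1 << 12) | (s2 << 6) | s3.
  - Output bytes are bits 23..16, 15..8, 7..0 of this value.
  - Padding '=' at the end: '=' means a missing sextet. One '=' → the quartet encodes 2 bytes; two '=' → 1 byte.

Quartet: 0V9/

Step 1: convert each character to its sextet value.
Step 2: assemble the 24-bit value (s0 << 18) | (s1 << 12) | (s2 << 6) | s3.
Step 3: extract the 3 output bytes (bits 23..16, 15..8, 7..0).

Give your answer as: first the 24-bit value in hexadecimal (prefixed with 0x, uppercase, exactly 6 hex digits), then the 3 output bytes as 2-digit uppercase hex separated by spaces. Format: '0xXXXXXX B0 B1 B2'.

Answer: 0xD15F7F D1 5F 7F

Derivation:
Sextets: 0=52, V=21, 9=61, /=63
24-bit: (52<<18) | (21<<12) | (61<<6) | 63
      = 0xD00000 | 0x015000 | 0x000F40 | 0x00003F
      = 0xD15F7F
Bytes: (v>>16)&0xFF=D1, (v>>8)&0xFF=5F, v&0xFF=7F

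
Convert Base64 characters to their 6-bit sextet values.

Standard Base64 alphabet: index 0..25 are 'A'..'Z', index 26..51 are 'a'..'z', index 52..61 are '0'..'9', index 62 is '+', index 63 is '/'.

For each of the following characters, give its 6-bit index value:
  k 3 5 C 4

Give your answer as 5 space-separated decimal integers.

'k': a..z range, 26 + ord('k') − ord('a') = 36
'3': 0..9 range, 52 + ord('3') − ord('0') = 55
'5': 0..9 range, 52 + ord('5') − ord('0') = 57
'C': A..Z range, ord('C') − ord('A') = 2
'4': 0..9 range, 52 + ord('4') − ord('0') = 56

Answer: 36 55 57 2 56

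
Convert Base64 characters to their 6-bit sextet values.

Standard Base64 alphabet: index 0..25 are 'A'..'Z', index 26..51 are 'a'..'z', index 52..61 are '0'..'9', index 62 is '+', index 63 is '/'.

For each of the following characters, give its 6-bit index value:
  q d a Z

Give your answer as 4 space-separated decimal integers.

Answer: 42 29 26 25

Derivation:
'q': a..z range, 26 + ord('q') − ord('a') = 42
'd': a..z range, 26 + ord('d') − ord('a') = 29
'a': a..z range, 26 + ord('a') − ord('a') = 26
'Z': A..Z range, ord('Z') − ord('A') = 25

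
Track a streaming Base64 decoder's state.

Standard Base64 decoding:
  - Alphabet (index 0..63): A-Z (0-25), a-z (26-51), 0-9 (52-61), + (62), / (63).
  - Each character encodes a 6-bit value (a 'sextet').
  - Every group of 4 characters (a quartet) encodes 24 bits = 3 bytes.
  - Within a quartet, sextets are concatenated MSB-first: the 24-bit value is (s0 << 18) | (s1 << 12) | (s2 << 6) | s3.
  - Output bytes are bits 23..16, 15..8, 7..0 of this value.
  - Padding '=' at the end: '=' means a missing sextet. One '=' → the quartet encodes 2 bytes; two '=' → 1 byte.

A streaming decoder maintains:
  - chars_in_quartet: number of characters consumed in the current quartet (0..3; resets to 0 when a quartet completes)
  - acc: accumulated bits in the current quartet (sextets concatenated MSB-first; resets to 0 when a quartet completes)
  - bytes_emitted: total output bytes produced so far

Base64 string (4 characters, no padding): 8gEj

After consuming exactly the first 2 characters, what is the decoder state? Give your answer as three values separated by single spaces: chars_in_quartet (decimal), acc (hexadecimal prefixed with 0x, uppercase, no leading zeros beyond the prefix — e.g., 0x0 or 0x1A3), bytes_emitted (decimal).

After char 0 ('8'=60): chars_in_quartet=1 acc=0x3C bytes_emitted=0
After char 1 ('g'=32): chars_in_quartet=2 acc=0xF20 bytes_emitted=0

Answer: 2 0xF20 0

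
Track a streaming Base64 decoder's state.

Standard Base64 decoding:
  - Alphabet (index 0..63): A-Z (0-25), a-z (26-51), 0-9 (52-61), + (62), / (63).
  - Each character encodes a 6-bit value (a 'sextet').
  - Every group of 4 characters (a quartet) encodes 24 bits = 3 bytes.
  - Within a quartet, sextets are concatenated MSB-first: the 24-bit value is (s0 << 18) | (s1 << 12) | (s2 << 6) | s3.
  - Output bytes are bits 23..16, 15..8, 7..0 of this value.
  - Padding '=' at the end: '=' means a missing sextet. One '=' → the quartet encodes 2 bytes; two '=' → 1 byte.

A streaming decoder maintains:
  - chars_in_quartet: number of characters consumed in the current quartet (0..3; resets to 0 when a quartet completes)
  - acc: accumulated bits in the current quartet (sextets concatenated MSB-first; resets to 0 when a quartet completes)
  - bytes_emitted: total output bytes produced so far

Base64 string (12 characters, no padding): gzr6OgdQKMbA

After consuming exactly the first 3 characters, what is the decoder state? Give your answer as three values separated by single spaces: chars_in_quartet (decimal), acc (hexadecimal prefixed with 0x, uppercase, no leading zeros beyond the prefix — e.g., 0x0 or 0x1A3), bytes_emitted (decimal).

Answer: 3 0x20CEB 0

Derivation:
After char 0 ('g'=32): chars_in_quartet=1 acc=0x20 bytes_emitted=0
After char 1 ('z'=51): chars_in_quartet=2 acc=0x833 bytes_emitted=0
After char 2 ('r'=43): chars_in_quartet=3 acc=0x20CEB bytes_emitted=0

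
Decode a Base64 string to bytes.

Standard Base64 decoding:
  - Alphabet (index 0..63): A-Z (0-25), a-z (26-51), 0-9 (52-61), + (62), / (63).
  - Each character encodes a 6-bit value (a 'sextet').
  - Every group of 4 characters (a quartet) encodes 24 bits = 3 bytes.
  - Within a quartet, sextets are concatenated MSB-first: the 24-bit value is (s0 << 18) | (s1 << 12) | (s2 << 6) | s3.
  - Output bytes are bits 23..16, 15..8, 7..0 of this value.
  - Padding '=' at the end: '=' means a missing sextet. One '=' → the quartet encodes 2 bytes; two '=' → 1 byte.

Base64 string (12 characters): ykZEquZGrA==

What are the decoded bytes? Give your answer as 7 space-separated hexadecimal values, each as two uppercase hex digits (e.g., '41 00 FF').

Answer: CA 46 44 AA E6 46 AC

Derivation:
After char 0 ('y'=50): chars_in_quartet=1 acc=0x32 bytes_emitted=0
After char 1 ('k'=36): chars_in_quartet=2 acc=0xCA4 bytes_emitted=0
After char 2 ('Z'=25): chars_in_quartet=3 acc=0x32919 bytes_emitted=0
After char 3 ('E'=4): chars_in_quartet=4 acc=0xCA4644 -> emit CA 46 44, reset; bytes_emitted=3
After char 4 ('q'=42): chars_in_quartet=1 acc=0x2A bytes_emitted=3
After char 5 ('u'=46): chars_in_quartet=2 acc=0xAAE bytes_emitted=3
After char 6 ('Z'=25): chars_in_quartet=3 acc=0x2AB99 bytes_emitted=3
After char 7 ('G'=6): chars_in_quartet=4 acc=0xAAE646 -> emit AA E6 46, reset; bytes_emitted=6
After char 8 ('r'=43): chars_in_quartet=1 acc=0x2B bytes_emitted=6
After char 9 ('A'=0): chars_in_quartet=2 acc=0xAC0 bytes_emitted=6
Padding '==': partial quartet acc=0xAC0 -> emit AC; bytes_emitted=7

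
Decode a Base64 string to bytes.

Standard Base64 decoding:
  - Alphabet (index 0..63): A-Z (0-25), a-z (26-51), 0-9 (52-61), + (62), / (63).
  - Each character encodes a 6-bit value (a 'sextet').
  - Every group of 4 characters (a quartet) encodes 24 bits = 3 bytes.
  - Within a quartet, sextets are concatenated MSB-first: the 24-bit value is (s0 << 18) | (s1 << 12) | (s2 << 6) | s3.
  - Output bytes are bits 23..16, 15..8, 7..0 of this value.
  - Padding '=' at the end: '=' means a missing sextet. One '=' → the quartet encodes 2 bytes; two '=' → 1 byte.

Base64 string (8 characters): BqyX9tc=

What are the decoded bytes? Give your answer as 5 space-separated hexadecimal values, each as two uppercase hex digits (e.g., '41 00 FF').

Answer: 06 AC 97 F6 D7

Derivation:
After char 0 ('B'=1): chars_in_quartet=1 acc=0x1 bytes_emitted=0
After char 1 ('q'=42): chars_in_quartet=2 acc=0x6A bytes_emitted=0
After char 2 ('y'=50): chars_in_quartet=3 acc=0x1AB2 bytes_emitted=0
After char 3 ('X'=23): chars_in_quartet=4 acc=0x6AC97 -> emit 06 AC 97, reset; bytes_emitted=3
After char 4 ('9'=61): chars_in_quartet=1 acc=0x3D bytes_emitted=3
After char 5 ('t'=45): chars_in_quartet=2 acc=0xF6D bytes_emitted=3
After char 6 ('c'=28): chars_in_quartet=3 acc=0x3DB5C bytes_emitted=3
Padding '=': partial quartet acc=0x3DB5C -> emit F6 D7; bytes_emitted=5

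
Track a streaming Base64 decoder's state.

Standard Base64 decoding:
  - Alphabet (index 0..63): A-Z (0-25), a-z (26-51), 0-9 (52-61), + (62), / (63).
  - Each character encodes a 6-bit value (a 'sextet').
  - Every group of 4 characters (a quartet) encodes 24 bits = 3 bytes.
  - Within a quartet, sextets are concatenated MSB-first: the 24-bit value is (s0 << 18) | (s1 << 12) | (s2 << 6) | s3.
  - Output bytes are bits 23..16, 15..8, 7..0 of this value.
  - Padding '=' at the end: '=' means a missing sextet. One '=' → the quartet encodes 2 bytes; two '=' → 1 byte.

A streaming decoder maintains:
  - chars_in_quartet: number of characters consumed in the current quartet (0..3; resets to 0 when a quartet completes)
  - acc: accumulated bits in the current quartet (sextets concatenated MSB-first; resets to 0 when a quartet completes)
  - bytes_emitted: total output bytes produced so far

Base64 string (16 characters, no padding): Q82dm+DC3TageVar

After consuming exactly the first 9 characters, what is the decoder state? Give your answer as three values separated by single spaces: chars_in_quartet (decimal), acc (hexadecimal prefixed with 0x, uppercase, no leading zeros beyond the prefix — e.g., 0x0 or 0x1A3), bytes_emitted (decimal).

After char 0 ('Q'=16): chars_in_quartet=1 acc=0x10 bytes_emitted=0
After char 1 ('8'=60): chars_in_quartet=2 acc=0x43C bytes_emitted=0
After char 2 ('2'=54): chars_in_quartet=3 acc=0x10F36 bytes_emitted=0
After char 3 ('d'=29): chars_in_quartet=4 acc=0x43CD9D -> emit 43 CD 9D, reset; bytes_emitted=3
After char 4 ('m'=38): chars_in_quartet=1 acc=0x26 bytes_emitted=3
After char 5 ('+'=62): chars_in_quartet=2 acc=0x9BE bytes_emitted=3
After char 6 ('D'=3): chars_in_quartet=3 acc=0x26F83 bytes_emitted=3
After char 7 ('C'=2): chars_in_quartet=4 acc=0x9BE0C2 -> emit 9B E0 C2, reset; bytes_emitted=6
After char 8 ('3'=55): chars_in_quartet=1 acc=0x37 bytes_emitted=6

Answer: 1 0x37 6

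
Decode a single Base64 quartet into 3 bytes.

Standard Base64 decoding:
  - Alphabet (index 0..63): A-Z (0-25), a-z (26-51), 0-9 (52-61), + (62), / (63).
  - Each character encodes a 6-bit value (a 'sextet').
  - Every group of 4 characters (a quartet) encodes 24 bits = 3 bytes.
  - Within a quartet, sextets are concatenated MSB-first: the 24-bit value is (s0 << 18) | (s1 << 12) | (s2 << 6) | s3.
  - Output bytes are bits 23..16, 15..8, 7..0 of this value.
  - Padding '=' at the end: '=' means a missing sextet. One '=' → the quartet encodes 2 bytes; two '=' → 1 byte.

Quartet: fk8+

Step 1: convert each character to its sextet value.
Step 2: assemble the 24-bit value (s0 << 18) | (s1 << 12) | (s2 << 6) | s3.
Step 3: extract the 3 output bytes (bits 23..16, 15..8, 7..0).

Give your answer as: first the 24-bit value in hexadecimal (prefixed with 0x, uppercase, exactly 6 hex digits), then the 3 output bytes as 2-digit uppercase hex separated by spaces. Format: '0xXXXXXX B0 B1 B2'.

Answer: 0x7E4F3E 7E 4F 3E

Derivation:
Sextets: f=31, k=36, 8=60, +=62
24-bit: (31<<18) | (36<<12) | (60<<6) | 62
      = 0x7C0000 | 0x024000 | 0x000F00 | 0x00003E
      = 0x7E4F3E
Bytes: (v>>16)&0xFF=7E, (v>>8)&0xFF=4F, v&0xFF=3E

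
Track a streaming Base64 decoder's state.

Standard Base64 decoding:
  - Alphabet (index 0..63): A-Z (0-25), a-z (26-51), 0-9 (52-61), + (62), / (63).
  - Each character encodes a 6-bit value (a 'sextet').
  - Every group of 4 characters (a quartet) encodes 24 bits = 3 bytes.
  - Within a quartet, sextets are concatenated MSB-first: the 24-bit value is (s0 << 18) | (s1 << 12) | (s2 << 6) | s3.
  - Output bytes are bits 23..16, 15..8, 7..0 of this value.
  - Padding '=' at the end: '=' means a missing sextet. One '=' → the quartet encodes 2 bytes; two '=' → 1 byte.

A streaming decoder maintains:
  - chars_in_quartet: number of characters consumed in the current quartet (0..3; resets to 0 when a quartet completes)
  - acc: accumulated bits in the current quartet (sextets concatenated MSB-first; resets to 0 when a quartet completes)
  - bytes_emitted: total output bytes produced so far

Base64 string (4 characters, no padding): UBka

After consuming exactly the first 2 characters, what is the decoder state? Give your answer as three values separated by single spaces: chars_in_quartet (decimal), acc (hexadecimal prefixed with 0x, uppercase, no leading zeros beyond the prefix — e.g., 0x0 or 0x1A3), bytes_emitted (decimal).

After char 0 ('U'=20): chars_in_quartet=1 acc=0x14 bytes_emitted=0
After char 1 ('B'=1): chars_in_quartet=2 acc=0x501 bytes_emitted=0

Answer: 2 0x501 0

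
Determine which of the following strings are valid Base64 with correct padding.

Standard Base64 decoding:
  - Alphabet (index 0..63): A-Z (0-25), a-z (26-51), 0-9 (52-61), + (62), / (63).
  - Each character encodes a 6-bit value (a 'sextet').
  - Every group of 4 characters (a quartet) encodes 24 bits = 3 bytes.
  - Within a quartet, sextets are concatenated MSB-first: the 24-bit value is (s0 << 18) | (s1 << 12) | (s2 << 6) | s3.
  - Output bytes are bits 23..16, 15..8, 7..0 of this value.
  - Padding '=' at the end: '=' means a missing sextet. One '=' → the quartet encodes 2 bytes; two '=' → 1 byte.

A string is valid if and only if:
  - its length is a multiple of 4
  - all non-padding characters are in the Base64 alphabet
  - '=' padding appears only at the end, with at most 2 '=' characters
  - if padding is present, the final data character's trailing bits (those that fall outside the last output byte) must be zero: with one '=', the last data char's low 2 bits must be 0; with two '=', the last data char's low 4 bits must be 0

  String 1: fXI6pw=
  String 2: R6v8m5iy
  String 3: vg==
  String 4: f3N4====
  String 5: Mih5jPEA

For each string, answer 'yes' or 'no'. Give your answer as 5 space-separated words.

String 1: 'fXI6pw=' → invalid (len=7 not mult of 4)
String 2: 'R6v8m5iy' → valid
String 3: 'vg==' → valid
String 4: 'f3N4====' → invalid (4 pad chars (max 2))
String 5: 'Mih5jPEA' → valid

Answer: no yes yes no yes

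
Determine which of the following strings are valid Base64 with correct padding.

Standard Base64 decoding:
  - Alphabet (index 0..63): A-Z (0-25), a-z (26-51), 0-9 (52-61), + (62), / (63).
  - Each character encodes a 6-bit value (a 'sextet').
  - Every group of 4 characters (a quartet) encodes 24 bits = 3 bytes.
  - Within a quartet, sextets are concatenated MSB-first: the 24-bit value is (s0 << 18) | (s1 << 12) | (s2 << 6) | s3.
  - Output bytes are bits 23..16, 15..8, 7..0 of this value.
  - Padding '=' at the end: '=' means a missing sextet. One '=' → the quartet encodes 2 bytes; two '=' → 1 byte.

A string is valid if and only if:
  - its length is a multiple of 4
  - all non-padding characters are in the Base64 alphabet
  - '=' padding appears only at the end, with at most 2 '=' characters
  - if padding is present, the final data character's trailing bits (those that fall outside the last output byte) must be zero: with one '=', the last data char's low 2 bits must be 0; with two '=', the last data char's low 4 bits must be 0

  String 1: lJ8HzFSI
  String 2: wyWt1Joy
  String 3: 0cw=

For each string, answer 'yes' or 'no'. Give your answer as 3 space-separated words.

String 1: 'lJ8HzFSI' → valid
String 2: 'wyWt1Joy' → valid
String 3: '0cw=' → valid

Answer: yes yes yes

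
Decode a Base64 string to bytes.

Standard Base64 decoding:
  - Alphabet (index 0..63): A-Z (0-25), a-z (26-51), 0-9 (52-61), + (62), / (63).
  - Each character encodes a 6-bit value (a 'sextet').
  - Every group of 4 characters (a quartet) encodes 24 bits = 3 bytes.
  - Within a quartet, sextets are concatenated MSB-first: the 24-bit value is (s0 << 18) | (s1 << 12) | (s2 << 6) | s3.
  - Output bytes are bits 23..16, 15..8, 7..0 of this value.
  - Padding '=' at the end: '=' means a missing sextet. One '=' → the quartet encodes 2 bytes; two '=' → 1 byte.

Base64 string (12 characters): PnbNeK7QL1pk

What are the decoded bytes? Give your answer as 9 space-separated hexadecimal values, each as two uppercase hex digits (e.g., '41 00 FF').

Answer: 3E 76 CD 78 AE D0 2F 5A 64

Derivation:
After char 0 ('P'=15): chars_in_quartet=1 acc=0xF bytes_emitted=0
After char 1 ('n'=39): chars_in_quartet=2 acc=0x3E7 bytes_emitted=0
After char 2 ('b'=27): chars_in_quartet=3 acc=0xF9DB bytes_emitted=0
After char 3 ('N'=13): chars_in_quartet=4 acc=0x3E76CD -> emit 3E 76 CD, reset; bytes_emitted=3
After char 4 ('e'=30): chars_in_quartet=1 acc=0x1E bytes_emitted=3
After char 5 ('K'=10): chars_in_quartet=2 acc=0x78A bytes_emitted=3
After char 6 ('7'=59): chars_in_quartet=3 acc=0x1E2BB bytes_emitted=3
After char 7 ('Q'=16): chars_in_quartet=4 acc=0x78AED0 -> emit 78 AE D0, reset; bytes_emitted=6
After char 8 ('L'=11): chars_in_quartet=1 acc=0xB bytes_emitted=6
After char 9 ('1'=53): chars_in_quartet=2 acc=0x2F5 bytes_emitted=6
After char 10 ('p'=41): chars_in_quartet=3 acc=0xBD69 bytes_emitted=6
After char 11 ('k'=36): chars_in_quartet=4 acc=0x2F5A64 -> emit 2F 5A 64, reset; bytes_emitted=9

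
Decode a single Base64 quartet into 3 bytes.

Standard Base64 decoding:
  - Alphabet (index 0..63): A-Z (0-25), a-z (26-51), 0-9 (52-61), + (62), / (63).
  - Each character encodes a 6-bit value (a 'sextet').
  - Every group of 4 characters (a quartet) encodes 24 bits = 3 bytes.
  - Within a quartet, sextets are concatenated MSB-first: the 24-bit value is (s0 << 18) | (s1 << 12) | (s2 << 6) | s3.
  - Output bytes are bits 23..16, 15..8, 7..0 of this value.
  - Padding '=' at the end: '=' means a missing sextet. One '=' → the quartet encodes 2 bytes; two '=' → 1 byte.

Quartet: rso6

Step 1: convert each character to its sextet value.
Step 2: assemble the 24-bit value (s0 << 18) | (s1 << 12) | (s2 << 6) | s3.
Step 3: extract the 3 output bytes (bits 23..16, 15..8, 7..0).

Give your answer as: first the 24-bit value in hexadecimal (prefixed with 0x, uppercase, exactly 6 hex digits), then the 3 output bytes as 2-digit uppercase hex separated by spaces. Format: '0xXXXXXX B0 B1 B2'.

Sextets: r=43, s=44, o=40, 6=58
24-bit: (43<<18) | (44<<12) | (40<<6) | 58
      = 0xAC0000 | 0x02C000 | 0x000A00 | 0x00003A
      = 0xAECA3A
Bytes: (v>>16)&0xFF=AE, (v>>8)&0xFF=CA, v&0xFF=3A

Answer: 0xAECA3A AE CA 3A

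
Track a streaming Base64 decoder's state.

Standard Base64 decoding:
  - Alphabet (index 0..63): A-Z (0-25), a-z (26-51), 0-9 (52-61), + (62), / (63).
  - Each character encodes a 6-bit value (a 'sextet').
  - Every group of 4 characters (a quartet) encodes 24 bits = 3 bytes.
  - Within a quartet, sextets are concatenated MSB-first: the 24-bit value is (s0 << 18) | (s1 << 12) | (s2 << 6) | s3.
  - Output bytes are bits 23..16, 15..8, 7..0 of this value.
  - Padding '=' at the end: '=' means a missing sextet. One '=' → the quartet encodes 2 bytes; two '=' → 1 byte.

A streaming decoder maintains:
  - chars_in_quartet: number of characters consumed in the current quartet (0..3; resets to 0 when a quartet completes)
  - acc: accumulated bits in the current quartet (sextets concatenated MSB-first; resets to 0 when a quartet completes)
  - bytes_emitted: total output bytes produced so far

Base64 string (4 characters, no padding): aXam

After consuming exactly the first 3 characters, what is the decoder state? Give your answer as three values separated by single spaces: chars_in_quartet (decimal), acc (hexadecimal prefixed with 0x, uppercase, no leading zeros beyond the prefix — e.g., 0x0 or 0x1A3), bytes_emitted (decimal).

Answer: 3 0x1A5DA 0

Derivation:
After char 0 ('a'=26): chars_in_quartet=1 acc=0x1A bytes_emitted=0
After char 1 ('X'=23): chars_in_quartet=2 acc=0x697 bytes_emitted=0
After char 2 ('a'=26): chars_in_quartet=3 acc=0x1A5DA bytes_emitted=0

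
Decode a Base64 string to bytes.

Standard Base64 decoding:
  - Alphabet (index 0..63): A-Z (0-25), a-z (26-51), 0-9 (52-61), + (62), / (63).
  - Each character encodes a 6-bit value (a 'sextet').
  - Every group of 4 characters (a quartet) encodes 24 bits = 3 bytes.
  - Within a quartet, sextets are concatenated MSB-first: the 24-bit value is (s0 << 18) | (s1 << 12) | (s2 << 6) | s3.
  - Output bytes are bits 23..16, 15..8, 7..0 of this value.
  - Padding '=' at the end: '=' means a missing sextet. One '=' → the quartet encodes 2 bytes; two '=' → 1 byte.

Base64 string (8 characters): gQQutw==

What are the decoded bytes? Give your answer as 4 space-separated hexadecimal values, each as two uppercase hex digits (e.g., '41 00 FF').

Answer: 81 04 2E B7

Derivation:
After char 0 ('g'=32): chars_in_quartet=1 acc=0x20 bytes_emitted=0
After char 1 ('Q'=16): chars_in_quartet=2 acc=0x810 bytes_emitted=0
After char 2 ('Q'=16): chars_in_quartet=3 acc=0x20410 bytes_emitted=0
After char 3 ('u'=46): chars_in_quartet=4 acc=0x81042E -> emit 81 04 2E, reset; bytes_emitted=3
After char 4 ('t'=45): chars_in_quartet=1 acc=0x2D bytes_emitted=3
After char 5 ('w'=48): chars_in_quartet=2 acc=0xB70 bytes_emitted=3
Padding '==': partial quartet acc=0xB70 -> emit B7; bytes_emitted=4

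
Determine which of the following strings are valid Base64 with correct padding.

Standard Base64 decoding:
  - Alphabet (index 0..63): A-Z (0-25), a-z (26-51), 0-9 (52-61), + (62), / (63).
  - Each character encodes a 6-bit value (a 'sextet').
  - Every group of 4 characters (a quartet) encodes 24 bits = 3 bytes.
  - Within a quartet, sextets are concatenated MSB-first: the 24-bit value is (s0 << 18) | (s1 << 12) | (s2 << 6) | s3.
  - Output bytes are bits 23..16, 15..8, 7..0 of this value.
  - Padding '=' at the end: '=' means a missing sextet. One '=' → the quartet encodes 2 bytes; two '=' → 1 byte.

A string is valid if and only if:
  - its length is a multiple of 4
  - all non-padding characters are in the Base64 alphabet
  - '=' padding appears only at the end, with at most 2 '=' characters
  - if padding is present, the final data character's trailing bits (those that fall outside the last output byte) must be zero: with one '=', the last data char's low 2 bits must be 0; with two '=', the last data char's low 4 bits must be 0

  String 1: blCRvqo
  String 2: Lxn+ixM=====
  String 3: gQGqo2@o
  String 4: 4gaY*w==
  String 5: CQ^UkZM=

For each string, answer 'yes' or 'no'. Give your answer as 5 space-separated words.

Answer: no no no no no

Derivation:
String 1: 'blCRvqo' → invalid (len=7 not mult of 4)
String 2: 'Lxn+ixM=====' → invalid (5 pad chars (max 2))
String 3: 'gQGqo2@o' → invalid (bad char(s): ['@'])
String 4: '4gaY*w==' → invalid (bad char(s): ['*'])
String 5: 'CQ^UkZM=' → invalid (bad char(s): ['^'])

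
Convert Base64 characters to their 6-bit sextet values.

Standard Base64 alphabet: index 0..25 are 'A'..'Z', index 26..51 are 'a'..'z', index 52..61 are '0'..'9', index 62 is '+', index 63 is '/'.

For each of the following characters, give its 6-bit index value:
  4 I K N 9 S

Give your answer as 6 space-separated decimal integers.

Answer: 56 8 10 13 61 18

Derivation:
'4': 0..9 range, 52 + ord('4') − ord('0') = 56
'I': A..Z range, ord('I') − ord('A') = 8
'K': A..Z range, ord('K') − ord('A') = 10
'N': A..Z range, ord('N') − ord('A') = 13
'9': 0..9 range, 52 + ord('9') − ord('0') = 61
'S': A..Z range, ord('S') − ord('A') = 18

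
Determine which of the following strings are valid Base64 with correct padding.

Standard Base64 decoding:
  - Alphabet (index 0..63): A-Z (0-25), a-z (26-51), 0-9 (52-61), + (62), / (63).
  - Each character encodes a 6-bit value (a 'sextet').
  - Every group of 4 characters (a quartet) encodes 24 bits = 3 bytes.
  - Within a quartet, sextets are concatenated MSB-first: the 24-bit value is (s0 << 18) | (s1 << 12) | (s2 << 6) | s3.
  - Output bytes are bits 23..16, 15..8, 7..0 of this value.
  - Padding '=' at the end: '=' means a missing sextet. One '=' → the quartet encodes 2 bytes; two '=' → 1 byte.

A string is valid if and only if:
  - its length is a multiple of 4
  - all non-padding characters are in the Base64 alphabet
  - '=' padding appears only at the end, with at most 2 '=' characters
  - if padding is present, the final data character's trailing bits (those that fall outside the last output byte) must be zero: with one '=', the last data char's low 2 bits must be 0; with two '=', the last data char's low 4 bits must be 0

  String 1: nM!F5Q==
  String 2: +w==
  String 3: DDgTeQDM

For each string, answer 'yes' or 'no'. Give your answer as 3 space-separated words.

Answer: no yes yes

Derivation:
String 1: 'nM!F5Q==' → invalid (bad char(s): ['!'])
String 2: '+w==' → valid
String 3: 'DDgTeQDM' → valid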